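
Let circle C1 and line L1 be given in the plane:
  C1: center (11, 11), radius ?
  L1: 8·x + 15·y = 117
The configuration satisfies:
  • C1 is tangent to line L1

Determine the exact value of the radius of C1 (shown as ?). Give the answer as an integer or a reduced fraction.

1. [C1‖L1]  r_C1² − 64 = 0  ⇒  r_C1 = 8 (r>0 drops 1)

8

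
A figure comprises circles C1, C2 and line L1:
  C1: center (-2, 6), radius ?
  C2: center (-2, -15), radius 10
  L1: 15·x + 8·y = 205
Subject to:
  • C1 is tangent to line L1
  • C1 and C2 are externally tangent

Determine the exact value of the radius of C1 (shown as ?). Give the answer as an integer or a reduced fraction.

11

1. [C1‖L1]  r_C1² − 121 = 0  ⇒  r_C1 = 11 (r>0 drops 1)
2. [ext C1·C2]  r_C1² + 20r_C1 − 341 = 0  ⇒  r_C1 = 11 (r>0 drops 1)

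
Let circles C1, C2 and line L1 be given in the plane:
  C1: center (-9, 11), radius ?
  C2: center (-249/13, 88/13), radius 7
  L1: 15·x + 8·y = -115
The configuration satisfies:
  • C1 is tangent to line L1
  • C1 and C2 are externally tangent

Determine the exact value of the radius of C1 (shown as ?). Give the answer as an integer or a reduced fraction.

4

1. [C1‖L1]  r_C1² − 16 = 0  ⇒  r_C1 = 4 (r>0 drops 1)
2. [ext C1·C2]  r_C1² + 14r_C1 − 72 = 0  ⇒  r_C1 = 4 (r>0 drops 1)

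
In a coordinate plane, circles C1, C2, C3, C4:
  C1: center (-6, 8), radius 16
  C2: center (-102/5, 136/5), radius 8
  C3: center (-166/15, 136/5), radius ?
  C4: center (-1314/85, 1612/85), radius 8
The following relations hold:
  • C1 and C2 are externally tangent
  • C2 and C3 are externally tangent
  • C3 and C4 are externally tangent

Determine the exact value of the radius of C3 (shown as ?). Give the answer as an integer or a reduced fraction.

4/3

1. [ext C2·C3]  r_C3² + 16r_C3 − 208/9 = 0  ⇒  r_C3 = 4/3 (r>0 drops 1)
2. [ext C3·C4]  r_C3² + 16r_C3 − 208/9 = 0  ⇒  r_C3 = 4/3 (r>0 drops 1)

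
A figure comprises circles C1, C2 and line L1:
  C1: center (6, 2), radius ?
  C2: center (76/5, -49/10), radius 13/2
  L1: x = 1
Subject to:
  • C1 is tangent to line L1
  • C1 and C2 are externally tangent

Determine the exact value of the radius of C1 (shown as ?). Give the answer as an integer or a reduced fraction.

5

1. [C1‖L1]  r_C1² − 25 = 0  ⇒  r_C1 = 5 (r>0 drops 1)
2. [ext C1·C2]  r_C1² + 13r_C1 − 90 = 0  ⇒  r_C1 = 5 (r>0 drops 1)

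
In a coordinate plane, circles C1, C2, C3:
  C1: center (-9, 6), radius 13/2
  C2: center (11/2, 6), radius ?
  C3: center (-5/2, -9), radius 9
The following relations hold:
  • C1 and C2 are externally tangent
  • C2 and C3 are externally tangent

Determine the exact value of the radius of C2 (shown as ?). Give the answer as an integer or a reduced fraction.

8

1. [ext C1·C2]  r_C2² + 13r_C2 − 168 = 0  ⇒  r_C2 = 8 (r>0 drops 1)
2. [ext C2·C3]  r_C2² + 18r_C2 − 208 = 0  ⇒  r_C2 = 8 (r>0 drops 1)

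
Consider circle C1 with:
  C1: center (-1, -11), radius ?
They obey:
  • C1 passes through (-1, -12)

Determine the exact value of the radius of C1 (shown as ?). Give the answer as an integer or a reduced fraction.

1

1. [C1∋P]  r_C1² − 1 = 0  ⇒  r_C1 = 1 (r>0 drops 1)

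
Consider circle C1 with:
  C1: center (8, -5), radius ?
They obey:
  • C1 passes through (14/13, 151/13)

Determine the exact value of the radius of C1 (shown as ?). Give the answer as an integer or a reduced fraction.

1. [C1∋P]  r_C1² − 324 = 0  ⇒  r_C1 = 18 (r>0 drops 1)

18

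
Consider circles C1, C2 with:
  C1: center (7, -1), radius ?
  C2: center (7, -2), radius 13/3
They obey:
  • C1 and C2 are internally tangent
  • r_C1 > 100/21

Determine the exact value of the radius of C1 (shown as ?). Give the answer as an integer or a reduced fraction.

16/3

1. [int C1,C2]  r_C1² − (26/3)r_C1 + 160/9 = 0  ⇒  r_C1 = 10/3 or 16/3
2. given r_C1 > 100/21: keep 16/3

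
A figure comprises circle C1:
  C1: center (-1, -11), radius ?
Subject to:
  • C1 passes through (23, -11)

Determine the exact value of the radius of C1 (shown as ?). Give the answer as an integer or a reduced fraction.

24

1. [C1∋P]  r_C1² − 576 = 0  ⇒  r_C1 = 24 (r>0 drops 1)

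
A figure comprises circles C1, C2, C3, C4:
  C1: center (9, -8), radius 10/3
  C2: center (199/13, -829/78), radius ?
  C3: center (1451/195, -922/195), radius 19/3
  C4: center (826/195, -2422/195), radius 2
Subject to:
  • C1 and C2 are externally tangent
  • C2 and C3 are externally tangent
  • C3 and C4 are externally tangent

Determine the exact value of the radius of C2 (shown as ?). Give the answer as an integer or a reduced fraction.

7/2

1. [ext C1·C2]  r_C2² + (20/3)r_C2 − 427/12 = 0  ⇒  r_C2 = 7/2 (r>0 drops 1)
2. [ext C2·C3]  r_C2² + (38/3)r_C2 − 679/12 = 0  ⇒  r_C2 = 7/2 (r>0 drops 1)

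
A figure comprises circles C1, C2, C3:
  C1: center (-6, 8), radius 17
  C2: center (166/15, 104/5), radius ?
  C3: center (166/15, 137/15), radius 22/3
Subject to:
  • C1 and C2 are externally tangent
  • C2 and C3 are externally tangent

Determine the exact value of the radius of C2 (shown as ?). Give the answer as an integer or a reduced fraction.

13/3

1. [ext C1·C2]  r_C2² + 34r_C2 − 1495/9 = 0  ⇒  r_C2 = 13/3 (r>0 drops 1)
2. [ext C2·C3]  r_C2² + (44/3)r_C2 − 247/3 = 0  ⇒  r_C2 = 13/3 (r>0 drops 1)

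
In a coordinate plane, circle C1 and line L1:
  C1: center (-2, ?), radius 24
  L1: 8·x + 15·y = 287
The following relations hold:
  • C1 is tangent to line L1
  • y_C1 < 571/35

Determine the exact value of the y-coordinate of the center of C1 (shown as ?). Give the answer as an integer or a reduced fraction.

-7

1. [C1‖L1]  y_C1² − (202/5)y_C1 − 1659/5 = 0  ⇒  y_C1 = -7 or 237/5
2. given y_C1 < 571/35: keep -7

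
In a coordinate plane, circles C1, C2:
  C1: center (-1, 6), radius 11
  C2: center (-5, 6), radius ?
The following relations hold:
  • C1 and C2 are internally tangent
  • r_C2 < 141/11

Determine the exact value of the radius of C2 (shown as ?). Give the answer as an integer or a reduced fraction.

7

1. [int C1,C2]  r_C2² − 22r_C2 + 105 = 0  ⇒  r_C2 = 7 or 15
2. given r_C2 < 141/11: keep 7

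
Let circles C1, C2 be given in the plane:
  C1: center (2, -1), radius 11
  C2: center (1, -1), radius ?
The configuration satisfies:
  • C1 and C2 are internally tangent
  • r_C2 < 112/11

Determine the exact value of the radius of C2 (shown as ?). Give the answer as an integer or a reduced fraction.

10

1. [int C1,C2]  r_C2² − 22r_C2 + 120 = 0  ⇒  r_C2 = 10 or 12
2. given r_C2 < 112/11: keep 10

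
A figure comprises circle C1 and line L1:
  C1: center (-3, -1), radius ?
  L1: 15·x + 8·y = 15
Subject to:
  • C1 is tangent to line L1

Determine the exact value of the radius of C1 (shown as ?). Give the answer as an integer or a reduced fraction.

1. [C1‖L1]  r_C1² − 16 = 0  ⇒  r_C1 = 4 (r>0 drops 1)

4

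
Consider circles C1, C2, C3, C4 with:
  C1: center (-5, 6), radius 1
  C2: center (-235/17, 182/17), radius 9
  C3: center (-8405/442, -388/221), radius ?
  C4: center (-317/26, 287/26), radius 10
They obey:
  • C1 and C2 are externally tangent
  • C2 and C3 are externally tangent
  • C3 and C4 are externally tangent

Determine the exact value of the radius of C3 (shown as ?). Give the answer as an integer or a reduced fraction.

1. [ext C2·C3]  r_C3² + 18r_C3 − 405/4 = 0  ⇒  r_C3 = 9/2 (r>0 drops 1)
2. [ext C3·C4]  r_C3² + 20r_C3 − 441/4 = 0  ⇒  r_C3 = 9/2 (r>0 drops 1)

9/2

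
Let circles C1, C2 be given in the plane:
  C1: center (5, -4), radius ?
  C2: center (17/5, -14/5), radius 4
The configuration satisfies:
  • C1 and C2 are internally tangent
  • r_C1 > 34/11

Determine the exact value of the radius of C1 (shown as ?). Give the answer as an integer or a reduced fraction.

1. [int C1,C2]  r_C1² − 8r_C1 + 12 = 0  ⇒  r_C1 = 2 or 6
2. given r_C1 > 34/11: keep 6

6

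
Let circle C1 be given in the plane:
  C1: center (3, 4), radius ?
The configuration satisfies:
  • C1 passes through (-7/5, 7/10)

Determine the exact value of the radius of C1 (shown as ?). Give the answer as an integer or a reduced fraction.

1. [C1∋P]  r_C1² − 121/4 = 0  ⇒  r_C1 = 11/2 (r>0 drops 1)

11/2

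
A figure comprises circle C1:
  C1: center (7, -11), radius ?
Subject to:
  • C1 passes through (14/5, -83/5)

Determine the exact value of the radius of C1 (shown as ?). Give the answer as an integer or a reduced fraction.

1. [C1∋P]  r_C1² − 49 = 0  ⇒  r_C1 = 7 (r>0 drops 1)

7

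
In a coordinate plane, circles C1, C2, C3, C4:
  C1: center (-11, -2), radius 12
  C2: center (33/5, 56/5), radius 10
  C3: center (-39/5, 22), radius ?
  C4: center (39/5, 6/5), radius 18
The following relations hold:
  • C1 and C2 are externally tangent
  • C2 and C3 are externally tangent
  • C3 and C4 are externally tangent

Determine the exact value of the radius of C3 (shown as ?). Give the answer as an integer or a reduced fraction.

1. [ext C2·C3]  r_C3² + 20r_C3 − 224 = 0  ⇒  r_C3 = 8 (r>0 drops 1)
2. [ext C3·C4]  r_C3² + 36r_C3 − 352 = 0  ⇒  r_C3 = 8 (r>0 drops 1)

8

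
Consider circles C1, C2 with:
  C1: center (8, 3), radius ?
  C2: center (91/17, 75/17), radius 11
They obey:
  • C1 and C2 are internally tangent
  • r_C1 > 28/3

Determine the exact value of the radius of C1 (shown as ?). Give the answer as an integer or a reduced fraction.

14

1. [int C1,C2]  r_C1² − 22r_C1 + 112 = 0  ⇒  r_C1 = 8 or 14
2. given r_C1 > 28/3: keep 14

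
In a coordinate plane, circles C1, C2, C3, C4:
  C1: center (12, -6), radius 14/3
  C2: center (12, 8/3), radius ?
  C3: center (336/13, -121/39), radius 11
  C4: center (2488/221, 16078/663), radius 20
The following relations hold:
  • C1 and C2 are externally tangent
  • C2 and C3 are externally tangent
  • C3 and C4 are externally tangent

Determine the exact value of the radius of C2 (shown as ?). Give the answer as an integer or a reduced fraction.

4

1. [ext C1·C2]  r_C2² + (28/3)r_C2 − 160/3 = 0  ⇒  r_C2 = 4 (r>0 drops 1)
2. [ext C2·C3]  r_C2² + 22r_C2 − 104 = 0  ⇒  r_C2 = 4 (r>0 drops 1)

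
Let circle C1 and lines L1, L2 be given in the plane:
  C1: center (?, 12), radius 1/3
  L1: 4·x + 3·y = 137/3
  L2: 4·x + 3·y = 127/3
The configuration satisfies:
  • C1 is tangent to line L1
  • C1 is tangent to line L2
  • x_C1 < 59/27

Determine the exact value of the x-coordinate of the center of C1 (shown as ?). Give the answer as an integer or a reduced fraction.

1. [C1‖L1]  x_C1² − (29/6)x_C1 + 17/3 = 0  ⇒  x_C1 = 2 or 17/6
2. [C1‖L2]  x_C1² − (19/6)x_C1 + 7/3 = 0  ⇒  x_C1 = 7/6 or 2

2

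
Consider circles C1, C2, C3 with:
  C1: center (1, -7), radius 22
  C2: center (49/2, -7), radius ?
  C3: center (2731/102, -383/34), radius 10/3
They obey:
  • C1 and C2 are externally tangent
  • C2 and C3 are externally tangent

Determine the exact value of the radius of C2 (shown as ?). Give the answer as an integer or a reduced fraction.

1. [ext C1·C2]  r_C2² + 44r_C2 − 273/4 = 0  ⇒  r_C2 = 3/2 (r>0 drops 1)
2. [ext C2·C3]  r_C2² + (20/3)r_C2 − 49/4 = 0  ⇒  r_C2 = 3/2 (r>0 drops 1)

3/2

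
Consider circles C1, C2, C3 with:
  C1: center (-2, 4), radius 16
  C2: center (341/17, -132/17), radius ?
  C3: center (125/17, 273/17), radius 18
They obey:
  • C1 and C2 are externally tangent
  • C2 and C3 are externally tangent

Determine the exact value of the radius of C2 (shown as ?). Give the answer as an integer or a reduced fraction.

1. [ext C1·C2]  r_C2² + 32r_C2 − 369 = 0  ⇒  r_C2 = 9 (r>0 drops 1)
2. [ext C2·C3]  r_C2² + 36r_C2 − 405 = 0  ⇒  r_C2 = 9 (r>0 drops 1)

9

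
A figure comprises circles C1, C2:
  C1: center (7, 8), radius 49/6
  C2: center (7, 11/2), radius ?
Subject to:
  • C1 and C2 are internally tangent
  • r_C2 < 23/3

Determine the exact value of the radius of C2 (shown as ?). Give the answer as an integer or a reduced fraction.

17/3

1. [int C1,C2]  r_C2² − (49/3)r_C2 + 544/9 = 0  ⇒  r_C2 = 17/3 or 32/3
2. given r_C2 < 23/3: keep 17/3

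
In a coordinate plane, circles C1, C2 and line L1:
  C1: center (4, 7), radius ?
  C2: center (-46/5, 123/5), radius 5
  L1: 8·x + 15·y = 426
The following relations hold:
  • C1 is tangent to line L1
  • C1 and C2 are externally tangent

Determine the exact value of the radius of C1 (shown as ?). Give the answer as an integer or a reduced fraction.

17

1. [C1‖L1]  r_C1² − 289 = 0  ⇒  r_C1 = 17 (r>0 drops 1)
2. [ext C1·C2]  r_C1² + 10r_C1 − 459 = 0  ⇒  r_C1 = 17 (r>0 drops 1)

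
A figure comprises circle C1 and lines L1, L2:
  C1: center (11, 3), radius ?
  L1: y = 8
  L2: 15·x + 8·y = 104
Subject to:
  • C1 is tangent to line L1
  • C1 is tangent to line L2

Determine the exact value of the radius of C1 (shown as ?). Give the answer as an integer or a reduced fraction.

5

1. [C1‖L1]  r_C1² − 25 = 0  ⇒  r_C1 = 5 (r>0 drops 1)
2. [C1‖L2]  r_C1² − 25 = 0  ⇒  r_C1 = 5 (r>0 drops 1)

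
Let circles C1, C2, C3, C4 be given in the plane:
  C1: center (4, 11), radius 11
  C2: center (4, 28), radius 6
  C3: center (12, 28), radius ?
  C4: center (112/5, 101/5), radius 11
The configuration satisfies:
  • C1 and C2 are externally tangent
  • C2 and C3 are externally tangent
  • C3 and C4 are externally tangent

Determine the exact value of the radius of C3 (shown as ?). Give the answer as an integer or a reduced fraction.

2

1. [ext C2·C3]  r_C3² + 12r_C3 − 28 = 0  ⇒  r_C3 = 2 (r>0 drops 1)
2. [ext C3·C4]  r_C3² + 22r_C3 − 48 = 0  ⇒  r_C3 = 2 (r>0 drops 1)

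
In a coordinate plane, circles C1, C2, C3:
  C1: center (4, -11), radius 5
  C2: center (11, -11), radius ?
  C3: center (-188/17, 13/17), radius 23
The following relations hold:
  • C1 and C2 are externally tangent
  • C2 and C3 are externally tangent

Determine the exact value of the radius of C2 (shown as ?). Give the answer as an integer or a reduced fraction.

2

1. [ext C1·C2]  r_C2² + 10r_C2 − 24 = 0  ⇒  r_C2 = 2 (r>0 drops 1)
2. [ext C2·C3]  r_C2² + 46r_C2 − 96 = 0  ⇒  r_C2 = 2 (r>0 drops 1)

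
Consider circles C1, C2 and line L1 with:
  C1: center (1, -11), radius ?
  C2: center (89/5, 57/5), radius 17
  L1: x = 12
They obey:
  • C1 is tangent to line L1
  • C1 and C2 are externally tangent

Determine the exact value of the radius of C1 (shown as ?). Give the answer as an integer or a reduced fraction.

11

1. [C1‖L1]  r_C1² − 121 = 0  ⇒  r_C1 = 11 (r>0 drops 1)
2. [ext C1·C2]  r_C1² + 34r_C1 − 495 = 0  ⇒  r_C1 = 11 (r>0 drops 1)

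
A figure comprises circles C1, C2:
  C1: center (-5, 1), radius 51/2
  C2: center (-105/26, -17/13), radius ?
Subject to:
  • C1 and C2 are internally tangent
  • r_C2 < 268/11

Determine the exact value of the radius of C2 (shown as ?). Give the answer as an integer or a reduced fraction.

1. [int C1,C2]  r_C2² − 51r_C2 + 644 = 0  ⇒  r_C2 = 23 or 28
2. given r_C2 < 268/11: keep 23

23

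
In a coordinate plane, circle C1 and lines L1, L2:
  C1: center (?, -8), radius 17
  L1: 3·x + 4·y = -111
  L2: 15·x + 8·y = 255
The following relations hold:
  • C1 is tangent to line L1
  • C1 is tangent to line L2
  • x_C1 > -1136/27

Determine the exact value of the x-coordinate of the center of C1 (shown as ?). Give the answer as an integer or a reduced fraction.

1. [C1‖L1]  x_C1² + (158/3)x_C1 − 328/3 = 0  ⇒  x_C1 = -164/3 or 2
2. [C1‖L2]  x_C1² − (638/15)x_C1 + 1216/15 = 0  ⇒  x_C1 = 2 or 608/15

2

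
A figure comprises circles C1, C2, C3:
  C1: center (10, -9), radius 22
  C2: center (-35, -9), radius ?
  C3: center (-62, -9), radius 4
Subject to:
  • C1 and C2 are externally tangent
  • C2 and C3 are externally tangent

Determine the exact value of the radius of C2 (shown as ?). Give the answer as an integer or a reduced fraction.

23

1. [ext C1·C2]  r_C2² + 44r_C2 − 1541 = 0  ⇒  r_C2 = 23 (r>0 drops 1)
2. [ext C2·C3]  r_C2² + 8r_C2 − 713 = 0  ⇒  r_C2 = 23 (r>0 drops 1)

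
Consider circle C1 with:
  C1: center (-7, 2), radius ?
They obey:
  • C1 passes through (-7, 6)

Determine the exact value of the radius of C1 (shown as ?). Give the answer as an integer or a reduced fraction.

1. [C1∋P]  r_C1² − 16 = 0  ⇒  r_C1 = 4 (r>0 drops 1)

4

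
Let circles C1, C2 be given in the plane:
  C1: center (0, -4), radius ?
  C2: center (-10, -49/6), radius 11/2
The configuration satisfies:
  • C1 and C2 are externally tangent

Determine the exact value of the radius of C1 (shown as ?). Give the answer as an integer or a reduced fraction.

16/3

1. [ext C1·C2]  r_C1² + 11r_C1 − 784/9 = 0  ⇒  r_C1 = 16/3 (r>0 drops 1)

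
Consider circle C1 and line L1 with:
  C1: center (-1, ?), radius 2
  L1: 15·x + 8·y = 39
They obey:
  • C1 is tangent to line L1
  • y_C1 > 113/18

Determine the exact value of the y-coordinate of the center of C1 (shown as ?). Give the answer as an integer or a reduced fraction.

1. [C1‖L1]  y_C1² − (27/2)y_C1 + 55/2 = 0  ⇒  y_C1 = 5/2 or 11
2. given y_C1 > 113/18: keep 11

11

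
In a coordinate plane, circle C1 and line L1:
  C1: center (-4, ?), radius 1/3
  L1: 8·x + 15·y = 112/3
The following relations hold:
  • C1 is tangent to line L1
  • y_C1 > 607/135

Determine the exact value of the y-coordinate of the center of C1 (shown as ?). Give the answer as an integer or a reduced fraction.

5

1. [C1‖L1]  y_C1² − (416/45)y_C1 + 191/9 = 0  ⇒  y_C1 = 191/45 or 5
2. given y_C1 > 607/135: keep 5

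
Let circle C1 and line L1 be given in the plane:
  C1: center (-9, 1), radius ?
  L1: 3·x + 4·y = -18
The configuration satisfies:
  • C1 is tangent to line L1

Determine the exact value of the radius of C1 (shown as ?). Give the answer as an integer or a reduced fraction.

1

1. [C1‖L1]  r_C1² − 1 = 0  ⇒  r_C1 = 1 (r>0 drops 1)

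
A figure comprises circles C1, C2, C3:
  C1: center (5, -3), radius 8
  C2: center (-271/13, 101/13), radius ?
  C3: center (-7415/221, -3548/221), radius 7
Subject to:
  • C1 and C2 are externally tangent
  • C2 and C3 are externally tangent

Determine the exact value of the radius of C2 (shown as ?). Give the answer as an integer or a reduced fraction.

20

1. [ext C1·C2]  r_C2² + 16r_C2 − 720 = 0  ⇒  r_C2 = 20 (r>0 drops 1)
2. [ext C2·C3]  r_C2² + 14r_C2 − 680 = 0  ⇒  r_C2 = 20 (r>0 drops 1)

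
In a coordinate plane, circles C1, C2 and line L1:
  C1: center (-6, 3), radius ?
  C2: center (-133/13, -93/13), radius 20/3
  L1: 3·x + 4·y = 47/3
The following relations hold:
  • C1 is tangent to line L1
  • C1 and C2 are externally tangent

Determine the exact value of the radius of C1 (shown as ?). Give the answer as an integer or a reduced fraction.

13/3

1. [C1‖L1]  r_C1² − 169/9 = 0  ⇒  r_C1 = 13/3 (r>0 drops 1)
2. [ext C1·C2]  r_C1² + (40/3)r_C1 − 689/9 = 0  ⇒  r_C1 = 13/3 (r>0 drops 1)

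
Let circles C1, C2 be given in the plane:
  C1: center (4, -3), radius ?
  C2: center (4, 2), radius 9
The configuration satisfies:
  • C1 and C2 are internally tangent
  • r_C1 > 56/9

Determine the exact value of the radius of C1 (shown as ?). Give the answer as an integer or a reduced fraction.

1. [int C1,C2]  r_C1² − 18r_C1 + 56 = 0  ⇒  r_C1 = 4 or 14
2. given r_C1 > 56/9: keep 14

14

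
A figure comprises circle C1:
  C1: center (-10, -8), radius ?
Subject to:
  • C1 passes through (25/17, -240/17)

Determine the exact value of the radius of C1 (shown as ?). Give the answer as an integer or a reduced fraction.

1. [C1∋P]  r_C1² − 169 = 0  ⇒  r_C1 = 13 (r>0 drops 1)

13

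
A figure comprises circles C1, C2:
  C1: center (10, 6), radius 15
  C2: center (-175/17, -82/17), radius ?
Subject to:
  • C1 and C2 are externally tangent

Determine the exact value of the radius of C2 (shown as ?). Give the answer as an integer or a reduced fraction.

1. [ext C1·C2]  r_C2² + 30r_C2 − 304 = 0  ⇒  r_C2 = 8 (r>0 drops 1)

8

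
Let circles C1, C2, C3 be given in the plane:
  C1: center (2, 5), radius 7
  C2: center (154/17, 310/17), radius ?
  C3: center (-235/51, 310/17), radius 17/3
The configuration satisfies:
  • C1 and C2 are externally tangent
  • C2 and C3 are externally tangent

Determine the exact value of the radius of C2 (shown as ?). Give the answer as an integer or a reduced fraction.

8

1. [ext C1·C2]  r_C2² + 14r_C2 − 176 = 0  ⇒  r_C2 = 8 (r>0 drops 1)
2. [ext C2·C3]  r_C2² + (34/3)r_C2 − 464/3 = 0  ⇒  r_C2 = 8 (r>0 drops 1)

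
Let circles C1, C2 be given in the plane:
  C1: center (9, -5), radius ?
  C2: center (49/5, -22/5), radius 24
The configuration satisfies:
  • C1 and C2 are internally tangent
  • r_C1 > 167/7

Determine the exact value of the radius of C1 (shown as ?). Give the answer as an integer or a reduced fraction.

25

1. [int C1,C2]  r_C1² − 48r_C1 + 575 = 0  ⇒  r_C1 = 23 or 25
2. given r_C1 > 167/7: keep 25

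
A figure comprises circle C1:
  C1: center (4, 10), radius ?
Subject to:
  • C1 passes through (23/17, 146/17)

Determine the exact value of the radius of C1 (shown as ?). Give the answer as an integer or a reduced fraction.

1. [C1∋P]  r_C1² − 9 = 0  ⇒  r_C1 = 3 (r>0 drops 1)

3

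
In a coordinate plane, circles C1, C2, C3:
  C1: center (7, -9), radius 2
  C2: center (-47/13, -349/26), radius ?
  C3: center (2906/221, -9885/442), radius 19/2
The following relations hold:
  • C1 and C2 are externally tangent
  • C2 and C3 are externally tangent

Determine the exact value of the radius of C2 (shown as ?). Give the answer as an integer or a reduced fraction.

1. [ext C1·C2]  r_C2² + 4r_C2 − 513/4 = 0  ⇒  r_C2 = 19/2 (r>0 drops 1)
2. [ext C2·C3]  r_C2² + 19r_C2 − 1083/4 = 0  ⇒  r_C2 = 19/2 (r>0 drops 1)

19/2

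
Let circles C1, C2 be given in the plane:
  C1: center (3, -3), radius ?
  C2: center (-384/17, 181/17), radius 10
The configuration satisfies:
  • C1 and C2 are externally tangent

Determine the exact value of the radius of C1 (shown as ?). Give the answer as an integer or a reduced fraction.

19

1. [ext C1·C2]  r_C1² + 20r_C1 − 741 = 0  ⇒  r_C1 = 19 (r>0 drops 1)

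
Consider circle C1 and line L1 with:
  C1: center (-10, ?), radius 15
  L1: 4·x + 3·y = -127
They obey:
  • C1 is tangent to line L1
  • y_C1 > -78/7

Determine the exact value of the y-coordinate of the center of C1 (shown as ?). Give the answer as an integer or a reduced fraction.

-4

1. [C1‖L1]  y_C1² + 58y_C1 + 216 = 0  ⇒  y_C1 = -54 or -4
2. given y_C1 > -78/7: keep -4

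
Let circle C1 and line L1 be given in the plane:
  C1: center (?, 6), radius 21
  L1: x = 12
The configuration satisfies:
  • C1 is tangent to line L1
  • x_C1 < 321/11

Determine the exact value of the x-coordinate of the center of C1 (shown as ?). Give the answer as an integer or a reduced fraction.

1. [C1‖L1]  x_C1² − 24x_C1 − 297 = 0  ⇒  x_C1 = -9 or 33
2. given x_C1 < 321/11: keep -9

-9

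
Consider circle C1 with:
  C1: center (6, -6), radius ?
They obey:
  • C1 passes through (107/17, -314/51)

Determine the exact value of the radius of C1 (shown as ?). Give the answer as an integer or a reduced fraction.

1/3

1. [C1∋P]  r_C1² − 1/9 = 0  ⇒  r_C1 = 1/3 (r>0 drops 1)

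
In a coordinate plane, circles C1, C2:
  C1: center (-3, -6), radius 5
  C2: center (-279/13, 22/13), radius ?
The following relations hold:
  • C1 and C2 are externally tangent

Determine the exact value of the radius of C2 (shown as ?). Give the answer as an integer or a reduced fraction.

15

1. [ext C1·C2]  r_C2² + 10r_C2 − 375 = 0  ⇒  r_C2 = 15 (r>0 drops 1)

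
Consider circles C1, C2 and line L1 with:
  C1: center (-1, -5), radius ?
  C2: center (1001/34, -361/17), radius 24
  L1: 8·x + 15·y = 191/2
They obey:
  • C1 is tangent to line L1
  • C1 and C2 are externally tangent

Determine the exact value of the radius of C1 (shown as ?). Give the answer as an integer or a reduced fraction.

1. [C1‖L1]  r_C1² − 441/4 = 0  ⇒  r_C1 = 21/2 (r>0 drops 1)
2. [ext C1·C2]  r_C1² + 48r_C1 − 2457/4 = 0  ⇒  r_C1 = 21/2 (r>0 drops 1)

21/2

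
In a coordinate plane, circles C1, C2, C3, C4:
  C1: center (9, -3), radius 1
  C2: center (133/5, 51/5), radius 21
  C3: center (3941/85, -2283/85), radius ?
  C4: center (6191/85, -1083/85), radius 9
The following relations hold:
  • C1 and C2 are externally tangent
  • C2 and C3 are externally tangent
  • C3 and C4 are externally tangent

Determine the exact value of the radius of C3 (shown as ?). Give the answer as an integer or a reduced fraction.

1. [ext C2·C3]  r_C3² + 42r_C3 − 1323 = 0  ⇒  r_C3 = 21 (r>0 drops 1)
2. [ext C3·C4]  r_C3² + 18r_C3 − 819 = 0  ⇒  r_C3 = 21 (r>0 drops 1)

21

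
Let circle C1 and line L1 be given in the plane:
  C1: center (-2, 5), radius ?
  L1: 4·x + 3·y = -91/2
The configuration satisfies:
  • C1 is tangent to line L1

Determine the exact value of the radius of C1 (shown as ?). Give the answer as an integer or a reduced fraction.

1. [C1‖L1]  r_C1² − 441/4 = 0  ⇒  r_C1 = 21/2 (r>0 drops 1)

21/2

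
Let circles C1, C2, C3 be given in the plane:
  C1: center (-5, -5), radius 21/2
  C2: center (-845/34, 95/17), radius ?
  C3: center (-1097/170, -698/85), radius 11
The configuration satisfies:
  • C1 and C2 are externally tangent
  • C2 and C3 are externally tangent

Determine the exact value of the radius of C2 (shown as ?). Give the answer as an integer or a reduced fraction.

12

1. [ext C1·C2]  r_C2² + 21r_C2 − 396 = 0  ⇒  r_C2 = 12 (r>0 drops 1)
2. [ext C2·C3]  r_C2² + 22r_C2 − 408 = 0  ⇒  r_C2 = 12 (r>0 drops 1)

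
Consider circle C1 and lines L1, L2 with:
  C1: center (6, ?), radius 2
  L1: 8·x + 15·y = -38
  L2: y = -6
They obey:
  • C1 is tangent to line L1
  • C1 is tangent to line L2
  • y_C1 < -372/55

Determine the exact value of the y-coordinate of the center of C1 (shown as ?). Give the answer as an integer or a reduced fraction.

1. [C1‖L1]  y_C1² + (172/15)y_C1 + 416/15 = 0  ⇒  y_C1 = -8 or -52/15
2. [C1‖L2]  y_C1² + 12y_C1 + 32 = 0  ⇒  y_C1 = -8 or -4

-8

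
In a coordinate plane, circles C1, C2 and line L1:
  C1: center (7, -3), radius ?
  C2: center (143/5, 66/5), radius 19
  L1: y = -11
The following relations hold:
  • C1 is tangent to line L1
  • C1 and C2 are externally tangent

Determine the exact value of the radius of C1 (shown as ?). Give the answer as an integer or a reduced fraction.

8

1. [C1‖L1]  r_C1² − 64 = 0  ⇒  r_C1 = 8 (r>0 drops 1)
2. [ext C1·C2]  r_C1² + 38r_C1 − 368 = 0  ⇒  r_C1 = 8 (r>0 drops 1)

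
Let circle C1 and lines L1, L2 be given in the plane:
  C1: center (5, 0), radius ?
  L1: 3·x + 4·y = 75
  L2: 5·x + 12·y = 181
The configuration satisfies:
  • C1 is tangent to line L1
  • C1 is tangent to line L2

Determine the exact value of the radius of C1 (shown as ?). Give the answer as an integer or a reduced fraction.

12

1. [C1‖L1]  r_C1² − 144 = 0  ⇒  r_C1 = 12 (r>0 drops 1)
2. [C1‖L2]  r_C1² − 144 = 0  ⇒  r_C1 = 12 (r>0 drops 1)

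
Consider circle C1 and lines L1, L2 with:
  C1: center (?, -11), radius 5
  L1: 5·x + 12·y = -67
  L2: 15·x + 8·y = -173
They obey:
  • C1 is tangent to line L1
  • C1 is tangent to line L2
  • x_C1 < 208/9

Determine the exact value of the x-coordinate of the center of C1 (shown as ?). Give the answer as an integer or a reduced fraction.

0

1. [C1‖L1]  x_C1² − 26x_C1 = 0  ⇒  x_C1 = 0 or 26
2. [C1‖L2]  x_C1² + (34/3)x_C1 = 0  ⇒  x_C1 = -34/3 or 0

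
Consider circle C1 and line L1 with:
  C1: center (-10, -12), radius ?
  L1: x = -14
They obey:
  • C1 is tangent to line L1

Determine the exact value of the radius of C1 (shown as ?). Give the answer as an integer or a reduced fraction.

4

1. [C1‖L1]  r_C1² − 16 = 0  ⇒  r_C1 = 4 (r>0 drops 1)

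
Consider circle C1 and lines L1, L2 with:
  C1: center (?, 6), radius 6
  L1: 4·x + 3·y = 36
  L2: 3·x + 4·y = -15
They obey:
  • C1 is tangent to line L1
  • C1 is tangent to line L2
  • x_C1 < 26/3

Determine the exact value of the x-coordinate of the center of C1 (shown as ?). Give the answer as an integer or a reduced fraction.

-3

1. [C1‖L1]  x_C1² − 9x_C1 − 36 = 0  ⇒  x_C1 = -3 or 12
2. [C1‖L2]  x_C1² + 26x_C1 + 69 = 0  ⇒  x_C1 = -23 or -3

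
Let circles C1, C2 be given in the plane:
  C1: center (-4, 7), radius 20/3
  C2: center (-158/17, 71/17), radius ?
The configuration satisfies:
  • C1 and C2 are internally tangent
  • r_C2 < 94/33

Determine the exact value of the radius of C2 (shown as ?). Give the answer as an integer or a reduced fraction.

1. [int C1,C2]  r_C2² − (40/3)r_C2 + 76/9 = 0  ⇒  r_C2 = 2/3 or 38/3
2. given r_C2 < 94/33: keep 2/3

2/3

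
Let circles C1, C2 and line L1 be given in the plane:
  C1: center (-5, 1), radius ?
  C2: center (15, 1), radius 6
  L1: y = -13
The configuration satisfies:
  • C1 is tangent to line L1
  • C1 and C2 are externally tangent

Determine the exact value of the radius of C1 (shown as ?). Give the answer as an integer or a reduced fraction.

14

1. [C1‖L1]  r_C1² − 196 = 0  ⇒  r_C1 = 14 (r>0 drops 1)
2. [ext C1·C2]  r_C1² + 12r_C1 − 364 = 0  ⇒  r_C1 = 14 (r>0 drops 1)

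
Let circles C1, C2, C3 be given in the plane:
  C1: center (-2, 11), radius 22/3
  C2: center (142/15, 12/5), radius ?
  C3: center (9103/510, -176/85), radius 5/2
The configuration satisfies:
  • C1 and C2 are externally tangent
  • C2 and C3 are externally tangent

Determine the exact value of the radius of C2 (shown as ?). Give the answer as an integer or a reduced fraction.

7

1. [ext C1·C2]  r_C2² + (44/3)r_C2 − 455/3 = 0  ⇒  r_C2 = 7 (r>0 drops 1)
2. [ext C2·C3]  r_C2² + 5r_C2 − 84 = 0  ⇒  r_C2 = 7 (r>0 drops 1)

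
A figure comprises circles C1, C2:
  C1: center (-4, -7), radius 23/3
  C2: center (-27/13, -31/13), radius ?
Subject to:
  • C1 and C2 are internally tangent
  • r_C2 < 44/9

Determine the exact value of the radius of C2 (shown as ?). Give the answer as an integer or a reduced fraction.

8/3

1. [int C1,C2]  r_C2² − (46/3)r_C2 + 304/9 = 0  ⇒  r_C2 = 8/3 or 38/3
2. given r_C2 < 44/9: keep 8/3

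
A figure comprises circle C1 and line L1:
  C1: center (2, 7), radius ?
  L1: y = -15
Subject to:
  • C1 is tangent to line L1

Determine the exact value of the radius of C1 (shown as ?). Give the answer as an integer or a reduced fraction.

1. [C1‖L1]  r_C1² − 484 = 0  ⇒  r_C1 = 22 (r>0 drops 1)

22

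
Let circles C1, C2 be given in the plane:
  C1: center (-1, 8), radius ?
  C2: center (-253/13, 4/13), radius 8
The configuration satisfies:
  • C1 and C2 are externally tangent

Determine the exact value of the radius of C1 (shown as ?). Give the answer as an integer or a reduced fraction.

12

1. [ext C1·C2]  r_C1² + 16r_C1 − 336 = 0  ⇒  r_C1 = 12 (r>0 drops 1)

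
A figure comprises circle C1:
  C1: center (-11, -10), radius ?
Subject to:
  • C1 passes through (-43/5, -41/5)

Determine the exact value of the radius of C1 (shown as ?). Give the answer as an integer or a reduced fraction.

3

1. [C1∋P]  r_C1² − 9 = 0  ⇒  r_C1 = 3 (r>0 drops 1)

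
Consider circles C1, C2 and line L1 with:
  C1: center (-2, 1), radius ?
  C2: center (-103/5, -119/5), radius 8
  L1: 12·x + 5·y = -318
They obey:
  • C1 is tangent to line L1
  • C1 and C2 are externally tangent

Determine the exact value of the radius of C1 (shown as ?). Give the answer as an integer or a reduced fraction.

23

1. [C1‖L1]  r_C1² − 529 = 0  ⇒  r_C1 = 23 (r>0 drops 1)
2. [ext C1·C2]  r_C1² + 16r_C1 − 897 = 0  ⇒  r_C1 = 23 (r>0 drops 1)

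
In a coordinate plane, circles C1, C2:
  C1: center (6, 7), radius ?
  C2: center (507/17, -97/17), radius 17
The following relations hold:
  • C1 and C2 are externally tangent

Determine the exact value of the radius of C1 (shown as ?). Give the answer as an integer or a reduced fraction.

1. [ext C1·C2]  r_C1² + 34r_C1 − 440 = 0  ⇒  r_C1 = 10 (r>0 drops 1)

10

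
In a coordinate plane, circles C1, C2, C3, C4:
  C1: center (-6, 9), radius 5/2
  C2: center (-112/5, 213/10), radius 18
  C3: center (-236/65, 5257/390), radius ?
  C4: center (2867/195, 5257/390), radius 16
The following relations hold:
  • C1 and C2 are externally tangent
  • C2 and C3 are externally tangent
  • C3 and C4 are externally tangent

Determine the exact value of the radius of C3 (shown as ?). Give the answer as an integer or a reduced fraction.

1. [ext C2·C3]  r_C3² + 36r_C3 − 805/9 = 0  ⇒  r_C3 = 7/3 (r>0 drops 1)
2. [ext C3·C4]  r_C3² + 32r_C3 − 721/9 = 0  ⇒  r_C3 = 7/3 (r>0 drops 1)

7/3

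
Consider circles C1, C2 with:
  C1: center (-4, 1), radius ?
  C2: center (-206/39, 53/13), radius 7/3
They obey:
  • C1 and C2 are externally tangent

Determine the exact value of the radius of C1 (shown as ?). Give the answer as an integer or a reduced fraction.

1. [ext C1·C2]  r_C1² + (14/3)r_C1 − 17/3 = 0  ⇒  r_C1 = 1 (r>0 drops 1)

1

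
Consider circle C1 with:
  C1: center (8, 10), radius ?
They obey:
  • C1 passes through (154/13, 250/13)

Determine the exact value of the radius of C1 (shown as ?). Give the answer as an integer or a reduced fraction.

10

1. [C1∋P]  r_C1² − 100 = 0  ⇒  r_C1 = 10 (r>0 drops 1)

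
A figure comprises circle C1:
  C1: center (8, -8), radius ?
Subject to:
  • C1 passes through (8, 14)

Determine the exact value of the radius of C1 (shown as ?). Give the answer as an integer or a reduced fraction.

22

1. [C1∋P]  r_C1² − 484 = 0  ⇒  r_C1 = 22 (r>0 drops 1)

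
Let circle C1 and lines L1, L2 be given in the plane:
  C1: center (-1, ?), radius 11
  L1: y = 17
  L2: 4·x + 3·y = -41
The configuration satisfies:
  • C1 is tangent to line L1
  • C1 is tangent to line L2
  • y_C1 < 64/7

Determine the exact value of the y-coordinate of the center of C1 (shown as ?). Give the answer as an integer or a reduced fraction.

6

1. [C1‖L1]  y_C1² − 34y_C1 + 168 = 0  ⇒  y_C1 = 6 or 28
2. [C1‖L2]  y_C1² + (74/3)y_C1 − 184 = 0  ⇒  y_C1 = -92/3 or 6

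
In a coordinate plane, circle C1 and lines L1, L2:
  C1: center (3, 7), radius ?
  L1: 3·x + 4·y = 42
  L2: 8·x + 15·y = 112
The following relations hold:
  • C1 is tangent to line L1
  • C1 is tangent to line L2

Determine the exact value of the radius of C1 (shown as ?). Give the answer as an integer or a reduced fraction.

1. [C1‖L1]  r_C1² − 1 = 0  ⇒  r_C1 = 1 (r>0 drops 1)
2. [C1‖L2]  r_C1² − 1 = 0  ⇒  r_C1 = 1 (r>0 drops 1)

1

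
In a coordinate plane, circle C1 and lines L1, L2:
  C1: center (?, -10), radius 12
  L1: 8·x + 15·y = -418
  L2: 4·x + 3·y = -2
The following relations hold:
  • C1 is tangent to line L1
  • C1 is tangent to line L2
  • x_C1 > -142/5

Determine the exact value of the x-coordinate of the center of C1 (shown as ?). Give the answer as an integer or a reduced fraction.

-8

1. [C1‖L1]  x_C1² + 67x_C1 + 472 = 0  ⇒  x_C1 = -59 or -8
2. [C1‖L2]  x_C1² − 14x_C1 − 176 = 0  ⇒  x_C1 = -8 or 22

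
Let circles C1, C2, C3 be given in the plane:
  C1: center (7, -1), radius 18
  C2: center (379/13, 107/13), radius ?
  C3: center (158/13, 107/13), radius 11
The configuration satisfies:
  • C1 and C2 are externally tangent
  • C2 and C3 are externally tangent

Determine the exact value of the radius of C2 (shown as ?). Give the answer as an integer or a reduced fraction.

1. [ext C1·C2]  r_C2² + 36r_C2 − 252 = 0  ⇒  r_C2 = 6 (r>0 drops 1)
2. [ext C2·C3]  r_C2² + 22r_C2 − 168 = 0  ⇒  r_C2 = 6 (r>0 drops 1)

6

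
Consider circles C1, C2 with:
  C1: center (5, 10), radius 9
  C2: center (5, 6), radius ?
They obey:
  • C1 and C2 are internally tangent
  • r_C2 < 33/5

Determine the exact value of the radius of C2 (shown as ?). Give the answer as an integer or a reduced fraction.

5

1. [int C1,C2]  r_C2² − 18r_C2 + 65 = 0  ⇒  r_C2 = 5 or 13
2. given r_C2 < 33/5: keep 5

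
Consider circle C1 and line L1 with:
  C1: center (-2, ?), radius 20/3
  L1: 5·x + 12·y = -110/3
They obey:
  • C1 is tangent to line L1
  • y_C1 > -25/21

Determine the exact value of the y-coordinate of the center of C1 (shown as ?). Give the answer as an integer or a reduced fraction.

5

1. [C1‖L1]  y_C1² + (40/9)y_C1 − 425/9 = 0  ⇒  y_C1 = -85/9 or 5
2. given y_C1 > -25/21: keep 5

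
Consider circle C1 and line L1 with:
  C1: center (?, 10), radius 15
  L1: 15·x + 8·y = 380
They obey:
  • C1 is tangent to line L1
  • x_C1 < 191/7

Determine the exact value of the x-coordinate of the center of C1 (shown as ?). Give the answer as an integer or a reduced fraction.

3

1. [C1‖L1]  x_C1² − 40x_C1 + 111 = 0  ⇒  x_C1 = 3 or 37
2. given x_C1 < 191/7: keep 3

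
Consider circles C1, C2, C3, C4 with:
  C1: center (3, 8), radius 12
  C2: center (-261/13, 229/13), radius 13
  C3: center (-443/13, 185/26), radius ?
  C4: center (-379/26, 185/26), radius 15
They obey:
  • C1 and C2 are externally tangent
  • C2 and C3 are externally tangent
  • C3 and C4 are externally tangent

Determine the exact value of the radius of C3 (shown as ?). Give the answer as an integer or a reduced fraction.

9/2

1. [ext C2·C3]  r_C3² + 26r_C3 − 549/4 = 0  ⇒  r_C3 = 9/2 (r>0 drops 1)
2. [ext C3·C4]  r_C3² + 30r_C3 − 621/4 = 0  ⇒  r_C3 = 9/2 (r>0 drops 1)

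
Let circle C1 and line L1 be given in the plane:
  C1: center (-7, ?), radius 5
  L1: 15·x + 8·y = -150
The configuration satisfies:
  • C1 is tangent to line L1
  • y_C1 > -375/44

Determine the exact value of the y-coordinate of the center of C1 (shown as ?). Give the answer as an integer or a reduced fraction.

1. [C1‖L1]  y_C1² + (45/4)y_C1 − 325/4 = 0  ⇒  y_C1 = -65/4 or 5
2. given y_C1 > -375/44: keep 5

5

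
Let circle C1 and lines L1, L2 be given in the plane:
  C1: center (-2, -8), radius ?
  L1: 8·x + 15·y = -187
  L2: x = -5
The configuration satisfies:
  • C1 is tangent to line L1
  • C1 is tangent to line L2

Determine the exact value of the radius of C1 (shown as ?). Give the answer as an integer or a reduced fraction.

3

1. [C1‖L1]  r_C1² − 9 = 0  ⇒  r_C1 = 3 (r>0 drops 1)
2. [C1‖L2]  r_C1² − 9 = 0  ⇒  r_C1 = 3 (r>0 drops 1)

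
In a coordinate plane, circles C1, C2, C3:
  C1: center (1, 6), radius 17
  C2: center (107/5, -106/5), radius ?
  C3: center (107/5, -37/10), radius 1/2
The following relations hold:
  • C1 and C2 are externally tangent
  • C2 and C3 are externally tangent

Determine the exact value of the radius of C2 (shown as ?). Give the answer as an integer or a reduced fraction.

1. [ext C1·C2]  r_C2² + 34r_C2 − 867 = 0  ⇒  r_C2 = 17 (r>0 drops 1)
2. [ext C2·C3]  r_C2² + 1r_C2 − 306 = 0  ⇒  r_C2 = 17 (r>0 drops 1)

17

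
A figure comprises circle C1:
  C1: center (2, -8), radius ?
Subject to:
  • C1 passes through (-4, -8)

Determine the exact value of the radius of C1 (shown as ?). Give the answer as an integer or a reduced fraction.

6

1. [C1∋P]  r_C1² − 36 = 0  ⇒  r_C1 = 6 (r>0 drops 1)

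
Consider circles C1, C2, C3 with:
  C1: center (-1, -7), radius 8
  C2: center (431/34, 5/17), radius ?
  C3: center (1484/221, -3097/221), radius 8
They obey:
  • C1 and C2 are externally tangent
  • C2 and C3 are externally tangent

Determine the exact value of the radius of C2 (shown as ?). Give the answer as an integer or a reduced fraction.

15/2

1. [ext C1·C2]  r_C2² + 16r_C2 − 705/4 = 0  ⇒  r_C2 = 15/2 (r>0 drops 1)
2. [ext C2·C3]  r_C2² + 16r_C2 − 705/4 = 0  ⇒  r_C2 = 15/2 (r>0 drops 1)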